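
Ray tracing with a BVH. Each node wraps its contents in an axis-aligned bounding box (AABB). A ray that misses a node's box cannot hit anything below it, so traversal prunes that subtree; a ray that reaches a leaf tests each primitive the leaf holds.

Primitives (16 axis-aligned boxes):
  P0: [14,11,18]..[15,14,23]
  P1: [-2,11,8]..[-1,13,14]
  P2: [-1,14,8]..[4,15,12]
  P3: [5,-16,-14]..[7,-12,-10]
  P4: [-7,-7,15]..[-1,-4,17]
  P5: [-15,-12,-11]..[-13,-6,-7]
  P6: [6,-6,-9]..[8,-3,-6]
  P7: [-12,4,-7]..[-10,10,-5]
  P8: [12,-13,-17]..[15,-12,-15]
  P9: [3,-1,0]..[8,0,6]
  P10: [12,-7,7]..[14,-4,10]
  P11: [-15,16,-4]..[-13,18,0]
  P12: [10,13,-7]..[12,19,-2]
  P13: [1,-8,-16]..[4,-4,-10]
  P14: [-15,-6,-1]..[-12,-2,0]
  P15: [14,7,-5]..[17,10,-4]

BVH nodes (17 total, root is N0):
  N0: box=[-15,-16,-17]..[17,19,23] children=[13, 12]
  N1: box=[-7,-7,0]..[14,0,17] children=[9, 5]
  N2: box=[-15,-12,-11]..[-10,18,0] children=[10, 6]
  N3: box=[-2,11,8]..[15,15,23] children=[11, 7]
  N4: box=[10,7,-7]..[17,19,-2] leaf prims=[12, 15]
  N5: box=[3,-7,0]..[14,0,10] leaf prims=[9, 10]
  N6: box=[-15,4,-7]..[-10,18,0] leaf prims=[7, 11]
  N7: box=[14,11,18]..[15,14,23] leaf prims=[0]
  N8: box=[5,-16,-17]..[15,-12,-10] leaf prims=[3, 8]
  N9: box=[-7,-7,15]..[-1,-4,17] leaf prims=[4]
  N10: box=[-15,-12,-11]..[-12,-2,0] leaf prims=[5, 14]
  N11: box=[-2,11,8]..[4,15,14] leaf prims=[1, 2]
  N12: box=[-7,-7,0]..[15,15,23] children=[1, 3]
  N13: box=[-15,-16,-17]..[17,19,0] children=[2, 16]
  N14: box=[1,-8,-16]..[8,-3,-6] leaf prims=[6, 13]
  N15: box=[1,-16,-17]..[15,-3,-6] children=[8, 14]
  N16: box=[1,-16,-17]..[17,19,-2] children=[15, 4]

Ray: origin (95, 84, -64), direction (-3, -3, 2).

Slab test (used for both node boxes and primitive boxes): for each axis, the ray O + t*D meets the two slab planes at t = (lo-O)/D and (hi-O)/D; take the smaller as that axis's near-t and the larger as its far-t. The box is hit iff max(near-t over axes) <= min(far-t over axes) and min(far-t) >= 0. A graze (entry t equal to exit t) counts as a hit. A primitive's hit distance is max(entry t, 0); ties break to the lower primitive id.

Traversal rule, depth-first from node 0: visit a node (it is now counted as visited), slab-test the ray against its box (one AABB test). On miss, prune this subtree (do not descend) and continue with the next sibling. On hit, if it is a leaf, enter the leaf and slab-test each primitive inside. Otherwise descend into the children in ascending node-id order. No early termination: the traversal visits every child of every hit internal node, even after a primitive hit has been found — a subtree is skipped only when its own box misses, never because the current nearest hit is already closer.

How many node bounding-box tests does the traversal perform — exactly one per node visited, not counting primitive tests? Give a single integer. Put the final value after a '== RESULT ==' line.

Walk:
N0 x:[26,110/3] y:[65/3,100/3] z:[47/2,87/2] -> hit [26,100/3], descend [12, 13]
  N12 x:[80/3,34] y:[23,91/3] z:[32,87/2] -> miss, prune
  N13 x:[26,110/3] y:[65/3,100/3] z:[47/2,32] -> hit [26,32], descend [2, 16]
    N2 x:[35,110/3] y:[22,32] z:[53/2,32] -> miss, prune
    N16 x:[26,94/3] y:[65/3,100/3] z:[47/2,31] -> hit [26,31], descend [4, 15]
      N4 x:[26,85/3] y:[65/3,77/3] z:[57/2,31] -> miss, prune
      N15 x:[80/3,94/3] y:[29,100/3] z:[47/2,29] -> hit [29,29], descend [8, 14]
        N8 x:[80/3,30] y:[32,100/3] z:[47/2,27] -> miss, prune
        N14 x:[29,94/3] y:[29,92/3] z:[24,29] -> hit [29,29] leaf, test {P6@t=29, P13(miss)}

9 AABB tests over nodes [0, 12, 13, 2, 16, 4, 15, 8, 14]; 1 leaf entered; closest P6.

== RESULT ==
9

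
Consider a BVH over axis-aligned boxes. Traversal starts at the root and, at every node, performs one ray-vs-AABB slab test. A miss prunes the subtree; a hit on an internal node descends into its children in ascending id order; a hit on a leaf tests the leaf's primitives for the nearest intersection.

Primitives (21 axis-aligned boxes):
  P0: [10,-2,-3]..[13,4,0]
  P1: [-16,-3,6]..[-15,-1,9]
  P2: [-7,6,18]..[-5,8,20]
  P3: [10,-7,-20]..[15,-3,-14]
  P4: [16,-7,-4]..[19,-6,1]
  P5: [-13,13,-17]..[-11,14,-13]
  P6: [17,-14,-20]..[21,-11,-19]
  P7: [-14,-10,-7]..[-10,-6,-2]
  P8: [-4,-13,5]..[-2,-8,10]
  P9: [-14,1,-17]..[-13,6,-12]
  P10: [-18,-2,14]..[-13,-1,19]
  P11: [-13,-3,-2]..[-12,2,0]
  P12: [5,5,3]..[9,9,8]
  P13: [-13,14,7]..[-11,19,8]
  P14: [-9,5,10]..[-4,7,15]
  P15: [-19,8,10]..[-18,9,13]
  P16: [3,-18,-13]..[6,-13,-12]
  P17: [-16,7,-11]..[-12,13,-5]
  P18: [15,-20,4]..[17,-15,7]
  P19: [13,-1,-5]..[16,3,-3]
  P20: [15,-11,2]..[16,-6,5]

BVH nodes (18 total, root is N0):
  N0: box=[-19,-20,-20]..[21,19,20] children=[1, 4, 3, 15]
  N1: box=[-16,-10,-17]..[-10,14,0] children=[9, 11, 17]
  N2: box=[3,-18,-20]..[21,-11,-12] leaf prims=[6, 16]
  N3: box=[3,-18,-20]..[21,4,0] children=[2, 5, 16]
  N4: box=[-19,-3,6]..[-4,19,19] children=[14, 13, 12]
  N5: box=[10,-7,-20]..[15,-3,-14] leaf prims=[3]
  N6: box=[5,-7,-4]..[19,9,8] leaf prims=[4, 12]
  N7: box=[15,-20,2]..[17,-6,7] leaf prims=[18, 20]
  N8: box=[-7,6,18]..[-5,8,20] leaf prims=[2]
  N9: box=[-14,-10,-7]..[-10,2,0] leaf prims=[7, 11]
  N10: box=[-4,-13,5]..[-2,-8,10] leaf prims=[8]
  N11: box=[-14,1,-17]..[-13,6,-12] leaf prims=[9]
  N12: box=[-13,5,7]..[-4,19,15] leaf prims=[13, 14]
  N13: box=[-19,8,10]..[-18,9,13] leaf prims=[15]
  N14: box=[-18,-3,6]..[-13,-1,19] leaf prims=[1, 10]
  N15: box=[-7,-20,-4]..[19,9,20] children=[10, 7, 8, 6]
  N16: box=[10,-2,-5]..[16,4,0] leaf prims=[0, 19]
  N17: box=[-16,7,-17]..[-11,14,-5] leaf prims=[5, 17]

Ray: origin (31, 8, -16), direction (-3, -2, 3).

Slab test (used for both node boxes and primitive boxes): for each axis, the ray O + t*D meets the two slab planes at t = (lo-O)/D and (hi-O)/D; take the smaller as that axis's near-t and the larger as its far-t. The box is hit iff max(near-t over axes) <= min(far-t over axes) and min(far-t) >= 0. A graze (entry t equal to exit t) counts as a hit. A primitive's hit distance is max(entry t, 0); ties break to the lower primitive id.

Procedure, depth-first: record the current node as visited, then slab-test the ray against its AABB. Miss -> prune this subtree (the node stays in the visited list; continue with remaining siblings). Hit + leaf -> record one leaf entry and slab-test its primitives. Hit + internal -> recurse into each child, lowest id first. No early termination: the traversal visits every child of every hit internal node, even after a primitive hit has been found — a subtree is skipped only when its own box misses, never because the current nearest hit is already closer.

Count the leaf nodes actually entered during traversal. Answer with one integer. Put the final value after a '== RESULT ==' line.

Traverse from the root:
N0 x:[10/3,50/3] y:[-11/2,14] z:[-4/3,12] -> hit [10/3,12], descend [1, 3, 4, 15]
  N1 x:[41/3,47/3] y:[-3,9] z:[-1/3,16/3] -> miss, prune
  N3 x:[10/3,28/3] y:[2,13] z:[-4/3,16/3] -> hit [10/3,16/3], descend [2, 5, 16]
    N2 x:[10/3,28/3] y:[19/2,13] z:[-4/3,4/3] -> miss, prune
    N5 x:[16/3,7] y:[11/2,15/2] z:[-4/3,2/3] -> miss, prune
    N16 x:[5,7] y:[2,5] z:[11/3,16/3] -> hit [5,5] leaf, test {P0(miss), P19(miss)}
  N4 x:[35/3,50/3] y:[-11/2,11/2] z:[22/3,35/3] -> miss, prune
  N15 x:[4,38/3] y:[-1/2,14] z:[4,12] -> hit [4,12], descend [6, 7, 8, 10]
    N6 x:[4,26/3] y:[-1/2,15/2] z:[4,8] -> hit [4,15/2] leaf, test {P4(miss), P12(miss)}
    N7 x:[14/3,16/3] y:[7,14] z:[6,23/3] -> miss, prune
    N8 x:[12,38/3] y:[0,1] z:[34/3,12] -> miss, prune
    N10 x:[11,35/3] y:[8,21/2] z:[7,26/3] -> miss, prune

12 AABB tests over nodes [0, 1, 3, 2, 5, 16, 4, 15, 6, 7, 8, 10]; 2 leaves entered; closest miss.

== RESULT ==
2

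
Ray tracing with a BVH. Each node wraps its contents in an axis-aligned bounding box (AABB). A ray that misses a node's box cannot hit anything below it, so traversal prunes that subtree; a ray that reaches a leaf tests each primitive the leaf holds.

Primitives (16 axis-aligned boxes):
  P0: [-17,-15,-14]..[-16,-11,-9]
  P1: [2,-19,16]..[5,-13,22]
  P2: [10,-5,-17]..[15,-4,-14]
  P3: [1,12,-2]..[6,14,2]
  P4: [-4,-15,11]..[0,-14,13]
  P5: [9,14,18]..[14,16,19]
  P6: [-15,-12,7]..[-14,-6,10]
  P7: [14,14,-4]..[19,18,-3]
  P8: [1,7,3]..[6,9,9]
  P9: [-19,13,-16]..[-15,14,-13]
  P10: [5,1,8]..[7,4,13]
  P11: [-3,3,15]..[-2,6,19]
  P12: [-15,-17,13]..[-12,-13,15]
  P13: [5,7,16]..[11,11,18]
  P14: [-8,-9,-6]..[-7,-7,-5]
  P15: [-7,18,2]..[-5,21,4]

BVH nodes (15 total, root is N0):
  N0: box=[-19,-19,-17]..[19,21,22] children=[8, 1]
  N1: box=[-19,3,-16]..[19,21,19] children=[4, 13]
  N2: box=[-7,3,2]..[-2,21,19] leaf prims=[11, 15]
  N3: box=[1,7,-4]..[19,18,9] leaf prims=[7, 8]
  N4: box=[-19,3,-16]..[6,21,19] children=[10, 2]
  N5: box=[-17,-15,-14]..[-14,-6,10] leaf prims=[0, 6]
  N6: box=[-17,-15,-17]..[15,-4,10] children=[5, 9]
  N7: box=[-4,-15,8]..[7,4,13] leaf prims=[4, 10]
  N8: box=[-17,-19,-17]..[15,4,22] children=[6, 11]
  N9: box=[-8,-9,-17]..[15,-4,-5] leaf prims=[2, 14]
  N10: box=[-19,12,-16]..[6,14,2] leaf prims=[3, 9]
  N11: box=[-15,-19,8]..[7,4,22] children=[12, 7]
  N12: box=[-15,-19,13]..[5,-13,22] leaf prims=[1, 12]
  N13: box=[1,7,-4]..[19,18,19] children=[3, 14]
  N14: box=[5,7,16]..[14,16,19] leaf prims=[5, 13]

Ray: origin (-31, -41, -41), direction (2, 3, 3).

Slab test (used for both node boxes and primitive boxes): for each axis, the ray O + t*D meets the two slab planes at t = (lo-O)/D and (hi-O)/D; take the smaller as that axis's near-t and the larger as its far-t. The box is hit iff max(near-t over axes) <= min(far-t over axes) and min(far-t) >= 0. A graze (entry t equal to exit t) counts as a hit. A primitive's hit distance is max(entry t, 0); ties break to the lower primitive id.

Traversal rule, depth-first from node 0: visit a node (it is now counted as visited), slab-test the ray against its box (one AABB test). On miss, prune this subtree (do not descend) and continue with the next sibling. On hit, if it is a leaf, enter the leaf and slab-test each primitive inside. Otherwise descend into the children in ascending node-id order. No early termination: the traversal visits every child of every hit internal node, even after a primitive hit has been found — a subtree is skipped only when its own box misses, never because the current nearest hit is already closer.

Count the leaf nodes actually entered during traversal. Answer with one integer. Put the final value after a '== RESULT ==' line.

Walk:
N0 x:[6,25] y:[22/3,62/3] z:[8,21] -> hit [8,62/3], descend [1, 8]
  N1 x:[6,25] y:[44/3,62/3] z:[25/3,20] -> hit [44/3,20], descend [4, 13]
    N4 x:[6,37/2] y:[44/3,62/3] z:[25/3,20] -> hit [44/3,37/2], descend [2, 10]
      N2 x:[12,29/2] y:[44/3,62/3] z:[43/3,20] -> miss, prune
      N10 x:[6,37/2] y:[53/3,55/3] z:[25/3,43/3] -> miss, prune
    N13 x:[16,25] y:[16,59/3] z:[37/3,20] -> hit [16,59/3], descend [3, 14]
      N3 x:[16,25] y:[16,59/3] z:[37/3,50/3] -> hit [16,50/3] leaf, test {P7(miss), P8@t=16}
      N14 x:[18,45/2] y:[16,19] z:[19,20] -> hit [19,19] leaf, test {P5(miss), P13(miss)}
  N8 x:[7,23] y:[22/3,15] z:[8,21] -> hit [8,15], descend [6, 11]
    N6 x:[7,23] y:[26/3,37/3] z:[8,17] -> hit [26/3,37/3], descend [5, 9]
      N5 x:[7,17/2] y:[26/3,35/3] z:[9,17] -> miss, prune
      N9 x:[23/2,23] y:[32/3,37/3] z:[8,12] -> hit [23/2,12] leaf, test {P2(miss), P14(miss)}
    N11 x:[8,19] y:[22/3,15] z:[49/3,21] -> miss, prune

Summary -> nodes [0, 1, 4, 2, 10, 13, 3, 14, 8, 6, 5, 9, 11]; box-tests=13; leaf-entries=3; first=P8

== RESULT ==
3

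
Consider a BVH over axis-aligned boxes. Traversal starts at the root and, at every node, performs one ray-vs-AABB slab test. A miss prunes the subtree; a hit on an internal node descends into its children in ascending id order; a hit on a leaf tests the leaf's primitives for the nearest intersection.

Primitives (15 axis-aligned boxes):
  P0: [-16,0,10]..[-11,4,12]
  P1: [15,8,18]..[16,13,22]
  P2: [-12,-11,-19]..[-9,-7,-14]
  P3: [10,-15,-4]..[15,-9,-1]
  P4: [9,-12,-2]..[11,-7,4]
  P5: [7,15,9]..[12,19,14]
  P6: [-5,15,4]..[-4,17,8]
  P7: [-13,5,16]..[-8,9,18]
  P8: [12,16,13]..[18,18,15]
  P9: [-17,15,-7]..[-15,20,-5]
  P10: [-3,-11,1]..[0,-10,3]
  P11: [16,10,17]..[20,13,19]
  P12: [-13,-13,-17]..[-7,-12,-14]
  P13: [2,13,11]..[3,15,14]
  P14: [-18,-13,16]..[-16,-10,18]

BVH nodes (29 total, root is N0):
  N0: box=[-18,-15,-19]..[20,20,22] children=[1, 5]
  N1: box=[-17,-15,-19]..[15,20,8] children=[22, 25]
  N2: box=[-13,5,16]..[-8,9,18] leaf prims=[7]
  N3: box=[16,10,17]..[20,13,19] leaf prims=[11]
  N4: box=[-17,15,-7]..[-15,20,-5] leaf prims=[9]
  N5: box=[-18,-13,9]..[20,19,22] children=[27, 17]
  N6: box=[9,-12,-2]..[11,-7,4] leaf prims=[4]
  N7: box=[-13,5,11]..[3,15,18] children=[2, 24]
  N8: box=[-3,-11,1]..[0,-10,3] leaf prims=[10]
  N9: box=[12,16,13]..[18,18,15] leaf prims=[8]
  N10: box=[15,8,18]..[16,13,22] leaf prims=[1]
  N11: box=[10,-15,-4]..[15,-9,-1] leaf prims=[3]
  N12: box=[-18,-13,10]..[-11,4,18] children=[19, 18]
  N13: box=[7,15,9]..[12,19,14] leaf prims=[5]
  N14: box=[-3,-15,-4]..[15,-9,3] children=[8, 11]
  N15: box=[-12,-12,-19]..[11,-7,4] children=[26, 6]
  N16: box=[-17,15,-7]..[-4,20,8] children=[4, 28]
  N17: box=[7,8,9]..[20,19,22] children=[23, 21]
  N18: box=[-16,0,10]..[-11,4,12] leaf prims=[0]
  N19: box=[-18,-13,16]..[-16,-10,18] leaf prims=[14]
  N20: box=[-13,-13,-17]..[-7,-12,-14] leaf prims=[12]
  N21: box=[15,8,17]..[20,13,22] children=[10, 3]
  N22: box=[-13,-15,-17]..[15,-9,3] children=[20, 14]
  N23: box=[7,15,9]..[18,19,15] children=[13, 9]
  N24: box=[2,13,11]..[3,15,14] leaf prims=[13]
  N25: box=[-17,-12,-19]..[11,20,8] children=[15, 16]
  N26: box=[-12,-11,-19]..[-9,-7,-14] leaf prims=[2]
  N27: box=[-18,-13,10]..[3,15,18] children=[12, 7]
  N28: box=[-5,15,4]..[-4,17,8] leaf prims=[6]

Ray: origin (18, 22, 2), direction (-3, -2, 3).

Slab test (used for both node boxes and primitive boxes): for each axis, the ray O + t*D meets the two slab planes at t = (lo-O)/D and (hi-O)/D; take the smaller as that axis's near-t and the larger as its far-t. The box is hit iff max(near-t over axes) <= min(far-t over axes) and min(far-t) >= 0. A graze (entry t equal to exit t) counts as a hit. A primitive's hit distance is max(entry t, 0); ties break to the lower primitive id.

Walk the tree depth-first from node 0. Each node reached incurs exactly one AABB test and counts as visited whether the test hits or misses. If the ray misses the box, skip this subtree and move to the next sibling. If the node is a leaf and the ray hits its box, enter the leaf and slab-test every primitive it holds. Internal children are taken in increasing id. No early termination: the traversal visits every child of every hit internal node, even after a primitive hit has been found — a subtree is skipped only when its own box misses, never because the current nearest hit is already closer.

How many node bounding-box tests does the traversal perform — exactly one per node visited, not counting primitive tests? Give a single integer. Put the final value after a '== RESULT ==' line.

Traverse from the root:
N0 x:[-2/3,12] y:[1,37/2] z:[-7,20/3] -> hit [1,20/3], descend [1, 5]
  N1 x:[1,35/3] y:[1,37/2] z:[-7,2] -> hit [1,2], descend [22, 25]
    N22 x:[1,31/3] y:[31/2,37/2] z:[-19/3,1/3] -> miss, prune
    N25 x:[7/3,35/3] y:[1,17] z:[-7,2] -> miss, prune
  N5 x:[-2/3,12] y:[3/2,35/2] z:[7/3,20/3] -> hit [7/3,20/3], descend [17, 27]
    N17 x:[-2/3,11/3] y:[3/2,7] z:[7/3,20/3] -> hit [7/3,11/3], descend [21, 23]
      N21 x:[-2/3,1] y:[9/2,7] z:[5,20/3] -> miss, prune
      N23 x:[0,11/3] y:[3/2,7/2] z:[7/3,13/3] -> hit [7/3,7/2], descend [9, 13]
        N9 x:[0,2] y:[2,3] z:[11/3,13/3] -> miss, prune
        N13 x:[2,11/3] y:[3/2,7/2] z:[7/3,4] -> hit [7/3,7/2] leaf, test {P5@t=7/3}
    N27 x:[5,12] y:[7/2,35/2] z:[8/3,16/3] -> hit [5,16/3], descend [7, 12]
      N7 x:[5,31/3] y:[7/2,17/2] z:[3,16/3] -> hit [5,16/3], descend [2, 24]
        N2 x:[26/3,31/3] y:[13/2,17/2] z:[14/3,16/3] -> miss, prune
        N24 x:[5,16/3] y:[7/2,9/2] z:[3,4] -> miss, prune
      N12 x:[29/3,12] y:[9,35/2] z:[8/3,16/3] -> miss, prune

Visited [0, 1, 22, 25, 5, 17, 21, 23, 9, 13, 27, 7, 2, 24, 12]. Tests: 15 box, 1 leaf. Nearest: P5.

== RESULT ==
15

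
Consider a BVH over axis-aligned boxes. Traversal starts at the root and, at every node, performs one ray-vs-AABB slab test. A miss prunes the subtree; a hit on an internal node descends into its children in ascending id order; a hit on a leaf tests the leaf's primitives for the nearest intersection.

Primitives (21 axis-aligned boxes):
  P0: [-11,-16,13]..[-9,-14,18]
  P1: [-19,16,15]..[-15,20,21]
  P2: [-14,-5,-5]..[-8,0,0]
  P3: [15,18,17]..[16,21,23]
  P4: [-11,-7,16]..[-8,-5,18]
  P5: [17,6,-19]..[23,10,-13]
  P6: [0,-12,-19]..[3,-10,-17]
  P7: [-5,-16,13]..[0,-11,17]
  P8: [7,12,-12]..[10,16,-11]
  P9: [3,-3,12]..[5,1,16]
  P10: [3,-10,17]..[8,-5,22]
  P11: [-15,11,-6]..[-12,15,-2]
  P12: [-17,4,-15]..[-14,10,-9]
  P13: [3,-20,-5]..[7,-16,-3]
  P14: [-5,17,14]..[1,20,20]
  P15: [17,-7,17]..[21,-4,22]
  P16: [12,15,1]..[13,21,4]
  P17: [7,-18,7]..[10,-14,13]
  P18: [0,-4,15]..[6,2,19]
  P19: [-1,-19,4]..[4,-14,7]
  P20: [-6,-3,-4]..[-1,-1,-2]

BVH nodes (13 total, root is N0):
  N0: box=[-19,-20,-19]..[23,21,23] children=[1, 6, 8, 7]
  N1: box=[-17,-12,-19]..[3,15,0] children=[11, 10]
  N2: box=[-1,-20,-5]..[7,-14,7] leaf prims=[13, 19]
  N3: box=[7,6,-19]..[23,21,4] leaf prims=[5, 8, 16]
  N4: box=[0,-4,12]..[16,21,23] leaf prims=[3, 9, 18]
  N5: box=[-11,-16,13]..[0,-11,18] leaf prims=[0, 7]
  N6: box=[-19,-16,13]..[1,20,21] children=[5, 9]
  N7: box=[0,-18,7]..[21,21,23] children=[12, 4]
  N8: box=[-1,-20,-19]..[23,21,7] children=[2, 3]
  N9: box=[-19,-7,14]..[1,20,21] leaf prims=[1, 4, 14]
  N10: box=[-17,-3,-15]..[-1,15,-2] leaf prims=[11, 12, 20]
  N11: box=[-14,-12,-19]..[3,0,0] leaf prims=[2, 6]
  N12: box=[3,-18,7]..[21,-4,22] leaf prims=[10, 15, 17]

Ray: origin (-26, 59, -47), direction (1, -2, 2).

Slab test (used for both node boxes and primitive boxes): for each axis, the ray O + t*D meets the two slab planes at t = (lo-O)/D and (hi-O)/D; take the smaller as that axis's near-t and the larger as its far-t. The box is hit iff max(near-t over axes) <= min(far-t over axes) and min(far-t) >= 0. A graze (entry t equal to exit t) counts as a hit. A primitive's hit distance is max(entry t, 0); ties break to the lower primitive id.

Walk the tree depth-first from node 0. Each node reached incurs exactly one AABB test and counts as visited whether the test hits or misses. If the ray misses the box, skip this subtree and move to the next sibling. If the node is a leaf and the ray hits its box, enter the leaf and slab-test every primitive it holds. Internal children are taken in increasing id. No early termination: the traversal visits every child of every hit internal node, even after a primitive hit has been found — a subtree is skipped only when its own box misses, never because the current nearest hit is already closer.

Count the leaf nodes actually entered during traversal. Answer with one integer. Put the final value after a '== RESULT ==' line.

Walk:
N0 x:[7,49] y:[19,79/2] z:[14,35] -> hit [19,35], descend [1, 6, 7, 8]
  N1 x:[9,29] y:[22,71/2] z:[14,47/2] -> hit [22,47/2], descend [10, 11]
    N10 x:[9,25] y:[22,31] z:[16,45/2] -> hit [22,45/2] leaf, test {P11(miss), P12(miss), P20(miss)}
    N11 x:[12,29] y:[59/2,71/2] z:[14,47/2] -> miss, prune
  N6 x:[7,27] y:[39/2,75/2] z:[30,34] -> miss, prune
  N7 x:[26,47] y:[19,77/2] z:[27,35] -> hit [27,35], descend [4, 12]
    N4 x:[26,42] y:[19,63/2] z:[59/2,35] -> hit [59/2,63/2] leaf, test {P3(miss), P9@t=59/2, P18@t=31}
    N12 x:[29,47] y:[63/2,77/2] z:[27,69/2] -> hit [63/2,69/2] leaf, test {P10@t=32, P15(miss), P17(miss)}
  N8 x:[25,49] y:[19,79/2] z:[14,27] -> hit [25,27], descend [2, 3]
    N2 x:[25,33] y:[73/2,79/2] z:[21,27] -> miss, prune
    N3 x:[33,49] y:[19,53/2] z:[14,51/2] -> miss, prune

order=[0, 1, 10, 11, 6, 7, 4, 12, 8, 2, 3]  |boxes|=11  |leaves|=3  hit=P9

== RESULT ==
3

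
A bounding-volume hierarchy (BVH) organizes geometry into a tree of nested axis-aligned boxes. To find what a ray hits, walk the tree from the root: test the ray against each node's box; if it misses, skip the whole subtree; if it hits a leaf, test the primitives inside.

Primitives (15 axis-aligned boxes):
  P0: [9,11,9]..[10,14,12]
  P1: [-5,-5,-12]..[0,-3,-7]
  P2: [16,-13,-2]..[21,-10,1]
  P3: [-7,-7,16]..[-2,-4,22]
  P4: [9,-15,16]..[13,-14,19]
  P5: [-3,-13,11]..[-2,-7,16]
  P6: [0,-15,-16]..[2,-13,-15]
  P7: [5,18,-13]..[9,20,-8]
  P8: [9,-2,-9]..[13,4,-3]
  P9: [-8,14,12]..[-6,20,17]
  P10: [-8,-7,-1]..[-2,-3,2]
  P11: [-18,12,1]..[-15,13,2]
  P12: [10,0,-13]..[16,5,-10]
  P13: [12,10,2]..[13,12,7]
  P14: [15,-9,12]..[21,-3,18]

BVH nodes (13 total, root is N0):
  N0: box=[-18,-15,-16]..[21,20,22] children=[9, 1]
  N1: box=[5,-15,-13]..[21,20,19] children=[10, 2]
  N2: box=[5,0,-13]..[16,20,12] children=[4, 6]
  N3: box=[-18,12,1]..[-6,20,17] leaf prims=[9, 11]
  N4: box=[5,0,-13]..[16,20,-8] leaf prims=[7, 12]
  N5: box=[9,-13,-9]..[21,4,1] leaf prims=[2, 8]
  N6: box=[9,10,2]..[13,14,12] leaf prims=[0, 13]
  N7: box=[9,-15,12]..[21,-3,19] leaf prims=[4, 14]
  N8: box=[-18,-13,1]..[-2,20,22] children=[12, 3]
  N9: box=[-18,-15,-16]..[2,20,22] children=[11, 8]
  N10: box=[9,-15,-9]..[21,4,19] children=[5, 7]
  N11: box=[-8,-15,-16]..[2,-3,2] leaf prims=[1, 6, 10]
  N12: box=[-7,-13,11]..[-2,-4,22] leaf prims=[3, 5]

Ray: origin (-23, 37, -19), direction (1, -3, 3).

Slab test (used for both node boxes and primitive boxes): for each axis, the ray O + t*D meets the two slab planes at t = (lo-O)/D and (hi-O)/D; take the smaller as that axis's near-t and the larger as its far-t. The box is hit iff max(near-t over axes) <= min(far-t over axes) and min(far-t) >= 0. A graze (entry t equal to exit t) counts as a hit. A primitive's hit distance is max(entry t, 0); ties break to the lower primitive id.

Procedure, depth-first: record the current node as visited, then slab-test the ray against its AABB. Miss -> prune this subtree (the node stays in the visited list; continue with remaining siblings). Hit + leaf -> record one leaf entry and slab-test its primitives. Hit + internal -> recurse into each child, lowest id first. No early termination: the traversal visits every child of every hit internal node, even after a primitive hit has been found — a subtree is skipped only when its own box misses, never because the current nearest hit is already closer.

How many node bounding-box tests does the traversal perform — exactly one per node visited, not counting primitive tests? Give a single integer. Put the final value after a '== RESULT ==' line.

Trace the traversal:
N0 x:[5,44] y:[17/3,52/3] z:[1,41/3] -> hit [17/3,41/3], descend [1, 9]
  N1 x:[28,44] y:[17/3,52/3] z:[2,38/3] -> miss, prune
  N9 x:[5,25] y:[17/3,52/3] z:[1,41/3] -> hit [17/3,41/3], descend [8, 11]
    N8 x:[5,21] y:[17/3,50/3] z:[20/3,41/3] -> hit [20/3,41/3], descend [3, 12]
      N3 x:[5,17] y:[17/3,25/3] z:[20/3,12] -> hit [20/3,25/3] leaf, test {P9(miss), P11(miss)}
      N12 x:[16,21] y:[41/3,50/3] z:[10,41/3] -> miss, prune
    N11 x:[15,25] y:[40/3,52/3] z:[1,7] -> miss, prune

Visited [0, 1, 9, 8, 3, 12, 11]. Tests: 7 box, 1 leaf. Nearest: miss.

== RESULT ==
7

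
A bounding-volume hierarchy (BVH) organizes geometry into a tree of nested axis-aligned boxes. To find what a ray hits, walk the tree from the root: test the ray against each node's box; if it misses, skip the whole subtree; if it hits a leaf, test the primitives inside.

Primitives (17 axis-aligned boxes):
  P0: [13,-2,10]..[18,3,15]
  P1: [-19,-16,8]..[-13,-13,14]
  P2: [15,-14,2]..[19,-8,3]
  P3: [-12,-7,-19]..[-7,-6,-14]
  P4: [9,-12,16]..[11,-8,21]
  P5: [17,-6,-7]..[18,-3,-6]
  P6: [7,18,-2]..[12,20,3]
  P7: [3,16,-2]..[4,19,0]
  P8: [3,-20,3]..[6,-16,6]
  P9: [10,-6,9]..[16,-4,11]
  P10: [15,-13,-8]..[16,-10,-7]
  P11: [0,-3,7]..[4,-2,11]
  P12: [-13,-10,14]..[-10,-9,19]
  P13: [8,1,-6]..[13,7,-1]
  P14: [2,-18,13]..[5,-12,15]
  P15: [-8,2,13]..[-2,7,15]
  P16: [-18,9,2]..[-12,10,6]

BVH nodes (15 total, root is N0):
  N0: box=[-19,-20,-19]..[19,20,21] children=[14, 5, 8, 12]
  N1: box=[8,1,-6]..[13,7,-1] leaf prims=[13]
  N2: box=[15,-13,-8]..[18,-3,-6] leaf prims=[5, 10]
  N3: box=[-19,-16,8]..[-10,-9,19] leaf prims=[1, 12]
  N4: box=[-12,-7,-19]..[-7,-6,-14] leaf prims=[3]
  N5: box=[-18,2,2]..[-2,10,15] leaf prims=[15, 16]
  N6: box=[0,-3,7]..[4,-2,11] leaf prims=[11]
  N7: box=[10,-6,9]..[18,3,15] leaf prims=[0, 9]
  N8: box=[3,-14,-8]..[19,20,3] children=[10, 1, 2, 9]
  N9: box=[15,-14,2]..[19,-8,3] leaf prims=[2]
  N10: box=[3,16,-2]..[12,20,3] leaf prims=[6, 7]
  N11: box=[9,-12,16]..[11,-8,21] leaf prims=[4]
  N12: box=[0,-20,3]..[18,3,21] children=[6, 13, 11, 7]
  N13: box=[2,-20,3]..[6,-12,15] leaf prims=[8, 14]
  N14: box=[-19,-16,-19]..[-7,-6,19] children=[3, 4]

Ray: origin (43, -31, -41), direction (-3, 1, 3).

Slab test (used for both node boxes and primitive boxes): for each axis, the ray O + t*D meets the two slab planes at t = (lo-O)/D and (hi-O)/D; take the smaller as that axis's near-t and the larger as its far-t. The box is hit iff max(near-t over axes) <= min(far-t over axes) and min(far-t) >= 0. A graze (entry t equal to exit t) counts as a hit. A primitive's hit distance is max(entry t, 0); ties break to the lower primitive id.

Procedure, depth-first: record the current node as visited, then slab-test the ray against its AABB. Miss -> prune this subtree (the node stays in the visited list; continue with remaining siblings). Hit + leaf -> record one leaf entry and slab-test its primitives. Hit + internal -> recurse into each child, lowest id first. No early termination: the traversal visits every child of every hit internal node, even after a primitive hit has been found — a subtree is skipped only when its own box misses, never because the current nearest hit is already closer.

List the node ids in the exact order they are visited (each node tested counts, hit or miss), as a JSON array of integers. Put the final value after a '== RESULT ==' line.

Traverse from the root:
N0 x:[8,62/3] y:[11,51] z:[22/3,62/3] -> hit [11,62/3], descend [5, 8, 12, 14]
  N5 x:[15,61/3] y:[33,41] z:[43/3,56/3] -> miss, prune
  N8 x:[8,40/3] y:[17,51] z:[11,44/3] -> miss, prune
  N12 x:[25/3,43/3] y:[11,34] z:[44/3,62/3] -> miss, prune
  N14 x:[50/3,62/3] y:[15,25] z:[22/3,20] -> hit [50/3,20], descend [3, 4]
    N3 x:[53/3,62/3] y:[15,22] z:[49/3,20] -> hit [53/3,20] leaf, test {P1(miss), P12(miss)}
    N4 x:[50/3,55/3] y:[24,25] z:[22/3,9] -> miss, prune

7 AABB tests over nodes [0, 5, 8, 12, 14, 3, 4]; 1 leaf entered; closest miss.

== RESULT ==
[0, 5, 8, 12, 14, 3, 4]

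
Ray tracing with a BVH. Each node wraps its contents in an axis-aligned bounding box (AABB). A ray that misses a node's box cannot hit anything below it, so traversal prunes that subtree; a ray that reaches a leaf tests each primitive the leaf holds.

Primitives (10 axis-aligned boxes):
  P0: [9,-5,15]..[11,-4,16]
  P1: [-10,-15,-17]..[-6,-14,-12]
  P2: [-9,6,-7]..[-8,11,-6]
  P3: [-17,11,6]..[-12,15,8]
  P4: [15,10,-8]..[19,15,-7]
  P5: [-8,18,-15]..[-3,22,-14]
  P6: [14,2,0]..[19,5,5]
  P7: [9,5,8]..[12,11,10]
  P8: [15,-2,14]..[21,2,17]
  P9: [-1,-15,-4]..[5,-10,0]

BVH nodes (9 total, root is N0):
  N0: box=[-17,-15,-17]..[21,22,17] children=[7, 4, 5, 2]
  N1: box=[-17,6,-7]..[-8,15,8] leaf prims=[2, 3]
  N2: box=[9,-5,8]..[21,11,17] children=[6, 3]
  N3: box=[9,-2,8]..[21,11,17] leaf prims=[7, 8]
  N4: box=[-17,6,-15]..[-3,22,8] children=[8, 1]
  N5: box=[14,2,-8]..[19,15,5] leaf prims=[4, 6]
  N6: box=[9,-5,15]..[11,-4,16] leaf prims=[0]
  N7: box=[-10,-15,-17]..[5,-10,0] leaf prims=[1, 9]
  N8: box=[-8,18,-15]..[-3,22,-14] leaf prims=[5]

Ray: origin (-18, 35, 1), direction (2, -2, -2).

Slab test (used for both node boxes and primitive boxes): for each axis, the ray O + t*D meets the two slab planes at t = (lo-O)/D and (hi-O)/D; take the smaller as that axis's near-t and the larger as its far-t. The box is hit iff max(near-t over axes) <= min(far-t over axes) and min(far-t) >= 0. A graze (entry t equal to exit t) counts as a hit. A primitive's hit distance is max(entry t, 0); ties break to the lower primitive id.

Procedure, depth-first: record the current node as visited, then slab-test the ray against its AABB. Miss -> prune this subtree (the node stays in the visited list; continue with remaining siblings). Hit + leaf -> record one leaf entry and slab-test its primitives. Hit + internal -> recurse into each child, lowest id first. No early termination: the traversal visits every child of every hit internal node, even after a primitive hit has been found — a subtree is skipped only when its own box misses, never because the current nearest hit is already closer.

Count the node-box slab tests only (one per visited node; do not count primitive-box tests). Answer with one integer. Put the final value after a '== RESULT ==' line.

Trace the traversal:
N0 x:[1/2,39/2] y:[13/2,25] z:[-8,9] -> hit [13/2,9], descend [2, 4, 5, 7]
  N2 x:[27/2,39/2] y:[12,20] z:[-8,-7/2] -> miss, prune
  N4 x:[1/2,15/2] y:[13/2,29/2] z:[-7/2,8] -> hit [13/2,15/2], descend [1, 8]
    N1 x:[1/2,5] y:[10,29/2] z:[-7/2,4] -> miss, prune
    N8 x:[5,15/2] y:[13/2,17/2] z:[15/2,8] -> hit [15/2,15/2] leaf, test {P5@t=15/2}
  N5 x:[16,37/2] y:[10,33/2] z:[-2,9/2] -> miss, prune
  N7 x:[4,23/2] y:[45/2,25] z:[1/2,9] -> miss, prune

Visited [0, 2, 4, 1, 8, 5, 7]. Tests: 7 box, 1 leaf. Nearest: P5.

== RESULT ==
7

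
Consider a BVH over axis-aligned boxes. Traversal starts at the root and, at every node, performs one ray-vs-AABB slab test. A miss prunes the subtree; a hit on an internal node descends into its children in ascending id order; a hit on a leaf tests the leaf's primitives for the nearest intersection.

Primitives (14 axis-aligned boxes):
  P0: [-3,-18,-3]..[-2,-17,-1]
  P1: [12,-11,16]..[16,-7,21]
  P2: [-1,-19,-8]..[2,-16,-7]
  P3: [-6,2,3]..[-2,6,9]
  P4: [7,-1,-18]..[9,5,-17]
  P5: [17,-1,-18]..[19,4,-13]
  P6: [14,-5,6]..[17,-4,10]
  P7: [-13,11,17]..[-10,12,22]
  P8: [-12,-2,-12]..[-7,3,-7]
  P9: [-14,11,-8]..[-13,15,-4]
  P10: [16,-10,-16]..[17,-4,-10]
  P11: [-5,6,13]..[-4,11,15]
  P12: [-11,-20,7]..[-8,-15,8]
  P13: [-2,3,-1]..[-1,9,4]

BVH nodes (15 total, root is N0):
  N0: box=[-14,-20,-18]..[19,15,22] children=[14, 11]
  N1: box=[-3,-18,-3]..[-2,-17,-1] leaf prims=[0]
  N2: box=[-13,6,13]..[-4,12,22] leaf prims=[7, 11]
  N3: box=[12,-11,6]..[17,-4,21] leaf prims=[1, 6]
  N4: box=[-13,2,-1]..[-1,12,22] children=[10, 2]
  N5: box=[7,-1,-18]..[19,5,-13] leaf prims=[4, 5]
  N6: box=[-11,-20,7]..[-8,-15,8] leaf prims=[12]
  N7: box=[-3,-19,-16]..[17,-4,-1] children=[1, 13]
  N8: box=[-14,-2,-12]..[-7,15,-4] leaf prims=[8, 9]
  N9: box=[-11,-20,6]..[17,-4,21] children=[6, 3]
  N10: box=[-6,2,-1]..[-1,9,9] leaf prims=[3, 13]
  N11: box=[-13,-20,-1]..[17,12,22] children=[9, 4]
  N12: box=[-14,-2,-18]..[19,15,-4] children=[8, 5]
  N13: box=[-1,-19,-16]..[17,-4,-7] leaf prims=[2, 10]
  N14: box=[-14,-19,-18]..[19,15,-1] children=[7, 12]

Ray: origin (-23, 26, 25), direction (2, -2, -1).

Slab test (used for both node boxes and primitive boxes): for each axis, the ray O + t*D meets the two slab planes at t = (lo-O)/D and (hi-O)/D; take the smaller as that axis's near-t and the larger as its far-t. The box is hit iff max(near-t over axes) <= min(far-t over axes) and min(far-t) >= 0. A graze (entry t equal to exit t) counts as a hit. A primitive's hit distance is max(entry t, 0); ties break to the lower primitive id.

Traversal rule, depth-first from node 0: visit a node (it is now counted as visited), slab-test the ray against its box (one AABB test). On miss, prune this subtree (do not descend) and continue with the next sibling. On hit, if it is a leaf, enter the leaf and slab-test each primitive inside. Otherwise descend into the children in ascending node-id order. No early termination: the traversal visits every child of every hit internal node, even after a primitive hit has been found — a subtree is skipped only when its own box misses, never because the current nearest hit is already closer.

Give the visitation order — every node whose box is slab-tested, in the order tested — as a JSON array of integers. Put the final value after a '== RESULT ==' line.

Traverse from the root:
N0 x:[9/2,21] y:[11/2,23] z:[3,43] -> hit [11/2,21], descend [11, 14]
  N11 x:[5,20] y:[7,23] z:[3,26] -> hit [7,20], descend [4, 9]
    N4 x:[5,11] y:[7,12] z:[3,26] -> hit [7,11], descend [2, 10]
      N2 x:[5,19/2] y:[7,10] z:[3,12] -> hit [7,19/2] leaf, test {P7(miss), P11(miss)}
      N10 x:[17/2,11] y:[17/2,12] z:[16,26] -> miss, prune
    N9 x:[6,20] y:[15,23] z:[4,19] -> hit [15,19], descend [3, 6]
      N3 x:[35/2,20] y:[15,37/2] z:[4,19] -> hit [35/2,37/2] leaf, test {P1(miss), P6(miss)}
      N6 x:[6,15/2] y:[41/2,23] z:[17,18] -> miss, prune
  N14 x:[9/2,21] y:[11/2,45/2] z:[26,43] -> miss, prune

Summary -> nodes [0, 11, 4, 2, 10, 9, 3, 6, 14]; box-tests=9; leaf-entries=2; first=miss

== RESULT ==
[0, 11, 4, 2, 10, 9, 3, 6, 14]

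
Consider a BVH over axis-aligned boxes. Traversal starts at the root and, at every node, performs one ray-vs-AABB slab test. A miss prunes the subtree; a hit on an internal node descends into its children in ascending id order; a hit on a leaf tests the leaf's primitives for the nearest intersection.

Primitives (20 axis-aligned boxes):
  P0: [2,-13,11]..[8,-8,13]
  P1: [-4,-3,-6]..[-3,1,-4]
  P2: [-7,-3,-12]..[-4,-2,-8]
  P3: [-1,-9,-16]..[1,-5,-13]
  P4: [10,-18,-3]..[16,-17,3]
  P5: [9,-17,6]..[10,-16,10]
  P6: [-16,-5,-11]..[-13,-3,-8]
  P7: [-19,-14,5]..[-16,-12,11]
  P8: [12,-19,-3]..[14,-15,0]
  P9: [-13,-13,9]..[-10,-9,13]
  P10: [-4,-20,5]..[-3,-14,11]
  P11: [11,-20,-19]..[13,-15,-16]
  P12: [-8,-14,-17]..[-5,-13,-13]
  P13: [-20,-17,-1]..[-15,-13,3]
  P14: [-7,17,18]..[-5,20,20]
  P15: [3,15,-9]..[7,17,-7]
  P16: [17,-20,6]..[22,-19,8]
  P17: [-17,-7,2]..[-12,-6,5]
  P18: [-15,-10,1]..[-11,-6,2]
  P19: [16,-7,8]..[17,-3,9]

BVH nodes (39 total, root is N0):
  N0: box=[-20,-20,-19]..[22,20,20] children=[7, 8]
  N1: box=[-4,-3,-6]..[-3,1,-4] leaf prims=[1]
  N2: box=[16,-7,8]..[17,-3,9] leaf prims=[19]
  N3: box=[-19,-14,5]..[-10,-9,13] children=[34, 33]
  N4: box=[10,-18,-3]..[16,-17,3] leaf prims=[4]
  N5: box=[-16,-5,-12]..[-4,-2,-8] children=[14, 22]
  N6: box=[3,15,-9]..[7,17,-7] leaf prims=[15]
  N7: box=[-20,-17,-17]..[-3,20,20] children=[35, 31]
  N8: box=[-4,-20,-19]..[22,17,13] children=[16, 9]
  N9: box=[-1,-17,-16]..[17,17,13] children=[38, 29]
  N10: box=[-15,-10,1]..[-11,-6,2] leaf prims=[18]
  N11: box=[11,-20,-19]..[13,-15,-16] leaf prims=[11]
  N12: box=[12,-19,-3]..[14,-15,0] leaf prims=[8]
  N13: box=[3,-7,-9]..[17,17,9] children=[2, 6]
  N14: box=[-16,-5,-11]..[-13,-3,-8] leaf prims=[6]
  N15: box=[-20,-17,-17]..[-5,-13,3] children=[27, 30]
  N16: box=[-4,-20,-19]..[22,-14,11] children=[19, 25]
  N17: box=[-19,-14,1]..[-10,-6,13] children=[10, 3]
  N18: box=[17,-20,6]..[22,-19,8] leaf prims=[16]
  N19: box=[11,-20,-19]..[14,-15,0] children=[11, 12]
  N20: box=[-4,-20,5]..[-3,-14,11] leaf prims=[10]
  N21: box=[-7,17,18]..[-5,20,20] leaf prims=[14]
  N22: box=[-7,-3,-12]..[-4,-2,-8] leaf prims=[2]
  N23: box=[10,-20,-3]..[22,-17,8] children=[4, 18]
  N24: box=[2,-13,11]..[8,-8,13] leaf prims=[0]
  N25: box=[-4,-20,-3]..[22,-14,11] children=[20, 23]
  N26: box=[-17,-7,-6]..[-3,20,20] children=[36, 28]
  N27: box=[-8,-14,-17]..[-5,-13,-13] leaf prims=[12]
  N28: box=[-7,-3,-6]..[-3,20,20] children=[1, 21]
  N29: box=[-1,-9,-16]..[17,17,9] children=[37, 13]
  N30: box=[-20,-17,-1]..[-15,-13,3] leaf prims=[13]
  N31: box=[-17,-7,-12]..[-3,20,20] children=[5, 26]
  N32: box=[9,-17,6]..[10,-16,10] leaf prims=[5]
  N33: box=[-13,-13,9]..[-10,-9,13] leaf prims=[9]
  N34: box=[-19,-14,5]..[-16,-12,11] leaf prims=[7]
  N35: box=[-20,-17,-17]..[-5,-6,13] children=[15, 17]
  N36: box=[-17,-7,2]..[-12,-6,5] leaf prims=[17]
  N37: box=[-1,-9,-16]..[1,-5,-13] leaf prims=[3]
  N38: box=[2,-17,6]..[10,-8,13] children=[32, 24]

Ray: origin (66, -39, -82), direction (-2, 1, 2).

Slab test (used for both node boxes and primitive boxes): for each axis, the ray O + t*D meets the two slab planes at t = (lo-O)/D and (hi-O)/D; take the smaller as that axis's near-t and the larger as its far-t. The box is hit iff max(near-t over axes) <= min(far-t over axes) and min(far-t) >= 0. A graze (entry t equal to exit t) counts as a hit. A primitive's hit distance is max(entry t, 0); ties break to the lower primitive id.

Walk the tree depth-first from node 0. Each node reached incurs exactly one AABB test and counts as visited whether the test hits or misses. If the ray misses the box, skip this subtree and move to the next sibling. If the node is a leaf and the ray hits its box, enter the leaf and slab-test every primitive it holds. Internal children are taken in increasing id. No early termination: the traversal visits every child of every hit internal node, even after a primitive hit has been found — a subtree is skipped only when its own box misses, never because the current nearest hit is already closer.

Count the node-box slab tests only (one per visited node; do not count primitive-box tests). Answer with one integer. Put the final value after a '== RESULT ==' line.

Traverse from the root:
N0 x:[22,43] y:[19,59] z:[63/2,51] -> hit [63/2,43], descend [7, 8]
  N7 x:[69/2,43] y:[22,59] z:[65/2,51] -> hit [69/2,43], descend [31, 35]
    N31 x:[69/2,83/2] y:[32,59] z:[35,51] -> hit [35,83/2], descend [5, 26]
      N5 x:[35,41] y:[34,37] z:[35,37] -> hit [35,37], descend [14, 22]
        N14 x:[79/2,41] y:[34,36] z:[71/2,37] -> miss, prune
        N22 x:[35,73/2] y:[36,37] z:[35,37] -> hit [36,73/2] leaf, test {P2@t=36}
      N26 x:[69/2,83/2] y:[32,59] z:[38,51] -> hit [38,83/2], descend [28, 36]
        N28 x:[69/2,73/2] y:[36,59] z:[38,51] -> miss, prune
        N36 x:[39,83/2] y:[32,33] z:[42,87/2] -> miss, prune
    N35 x:[71/2,43] y:[22,33] z:[65/2,95/2] -> miss, prune
  N8 x:[22,35] y:[19,56] z:[63/2,95/2] -> hit [63/2,35], descend [9, 16]
    N9 x:[49/2,67/2] y:[22,56] z:[33,95/2] -> hit [33,67/2], descend [29, 38]
      N29 x:[49/2,67/2] y:[30,56] z:[33,91/2] -> hit [33,67/2], descend [13, 37]
        N13 x:[49/2,63/2] y:[32,56] z:[73/2,91/2] -> miss, prune
        N37 x:[65/2,67/2] y:[30,34] z:[33,69/2] -> hit [33,67/2] leaf, test {P3@t=33}
      N38 x:[28,32] y:[22,31] z:[44,95/2] -> miss, prune
    N16 x:[22,35] y:[19,25] z:[63/2,93/2] -> miss, prune

17 AABB tests over nodes [0, 7, 31, 5, 14, 22, 26, 28, 36, 35, 8, 9, 29, 13, 37, 38, 16]; 2 leaves entered; closest P3.

== RESULT ==
17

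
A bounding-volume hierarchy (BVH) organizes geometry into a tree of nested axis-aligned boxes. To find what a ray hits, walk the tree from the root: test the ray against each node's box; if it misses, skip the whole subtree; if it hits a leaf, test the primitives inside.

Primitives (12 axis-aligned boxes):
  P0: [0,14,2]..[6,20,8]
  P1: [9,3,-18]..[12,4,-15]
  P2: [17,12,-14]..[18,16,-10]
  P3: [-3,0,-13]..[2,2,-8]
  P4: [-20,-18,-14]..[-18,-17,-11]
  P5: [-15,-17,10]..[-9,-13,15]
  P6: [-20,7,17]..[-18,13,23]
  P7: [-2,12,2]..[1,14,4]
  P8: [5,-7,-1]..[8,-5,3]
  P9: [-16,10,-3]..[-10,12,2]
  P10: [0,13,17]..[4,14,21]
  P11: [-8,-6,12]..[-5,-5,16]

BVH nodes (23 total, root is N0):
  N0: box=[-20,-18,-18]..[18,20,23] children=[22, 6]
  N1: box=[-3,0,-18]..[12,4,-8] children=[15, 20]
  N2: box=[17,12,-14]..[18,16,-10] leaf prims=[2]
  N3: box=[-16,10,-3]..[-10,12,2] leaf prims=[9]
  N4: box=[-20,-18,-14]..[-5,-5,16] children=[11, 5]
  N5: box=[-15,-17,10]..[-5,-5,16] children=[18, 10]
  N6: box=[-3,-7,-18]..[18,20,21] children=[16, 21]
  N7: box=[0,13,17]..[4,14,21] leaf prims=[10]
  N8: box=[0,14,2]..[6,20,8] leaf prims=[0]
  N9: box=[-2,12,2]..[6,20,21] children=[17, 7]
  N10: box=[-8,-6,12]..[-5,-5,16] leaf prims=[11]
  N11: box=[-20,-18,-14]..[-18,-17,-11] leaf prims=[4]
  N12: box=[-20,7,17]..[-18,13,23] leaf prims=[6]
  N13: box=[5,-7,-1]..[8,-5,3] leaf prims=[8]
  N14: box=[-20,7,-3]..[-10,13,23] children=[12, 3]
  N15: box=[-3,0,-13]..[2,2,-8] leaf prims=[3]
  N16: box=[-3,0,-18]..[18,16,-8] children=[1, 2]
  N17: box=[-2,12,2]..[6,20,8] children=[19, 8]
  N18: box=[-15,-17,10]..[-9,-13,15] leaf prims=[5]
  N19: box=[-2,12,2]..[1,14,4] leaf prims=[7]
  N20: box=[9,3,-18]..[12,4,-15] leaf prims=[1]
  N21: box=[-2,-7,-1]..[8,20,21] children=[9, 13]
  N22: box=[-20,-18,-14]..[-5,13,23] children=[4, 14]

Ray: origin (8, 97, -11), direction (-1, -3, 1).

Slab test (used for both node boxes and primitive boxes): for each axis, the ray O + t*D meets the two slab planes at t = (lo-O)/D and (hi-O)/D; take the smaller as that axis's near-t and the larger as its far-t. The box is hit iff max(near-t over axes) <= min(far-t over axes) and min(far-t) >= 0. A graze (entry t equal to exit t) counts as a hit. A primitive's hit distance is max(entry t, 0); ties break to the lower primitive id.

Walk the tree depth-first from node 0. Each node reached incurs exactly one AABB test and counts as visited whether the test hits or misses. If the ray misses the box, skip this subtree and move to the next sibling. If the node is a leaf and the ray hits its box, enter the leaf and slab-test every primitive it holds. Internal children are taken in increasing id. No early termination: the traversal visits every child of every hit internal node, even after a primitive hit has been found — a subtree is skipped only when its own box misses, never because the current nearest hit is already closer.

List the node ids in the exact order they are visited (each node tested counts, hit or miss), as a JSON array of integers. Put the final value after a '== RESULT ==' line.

Walk:
N0 x:[-10,28] y:[77/3,115/3] z:[-7,34] -> hit [77/3,28], descend [6, 22]
  N6 x:[-10,11] y:[77/3,104/3] z:[-7,32] -> miss, prune
  N22 x:[13,28] y:[28,115/3] z:[-3,34] -> hit [28,28], descend [4, 14]
    N4 x:[13,28] y:[34,115/3] z:[-3,27] -> miss, prune
    N14 x:[18,28] y:[28,30] z:[8,34] -> hit [28,28], descend [3, 12]
      N3 x:[18,24] y:[85/3,29] z:[8,13] -> miss, prune
      N12 x:[26,28] y:[28,30] z:[28,34] -> hit [28,28] leaf, test {P6@t=28}

Summary -> nodes [0, 6, 22, 4, 14, 3, 12]; box-tests=7; leaf-entries=1; first=P6

== RESULT ==
[0, 6, 22, 4, 14, 3, 12]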